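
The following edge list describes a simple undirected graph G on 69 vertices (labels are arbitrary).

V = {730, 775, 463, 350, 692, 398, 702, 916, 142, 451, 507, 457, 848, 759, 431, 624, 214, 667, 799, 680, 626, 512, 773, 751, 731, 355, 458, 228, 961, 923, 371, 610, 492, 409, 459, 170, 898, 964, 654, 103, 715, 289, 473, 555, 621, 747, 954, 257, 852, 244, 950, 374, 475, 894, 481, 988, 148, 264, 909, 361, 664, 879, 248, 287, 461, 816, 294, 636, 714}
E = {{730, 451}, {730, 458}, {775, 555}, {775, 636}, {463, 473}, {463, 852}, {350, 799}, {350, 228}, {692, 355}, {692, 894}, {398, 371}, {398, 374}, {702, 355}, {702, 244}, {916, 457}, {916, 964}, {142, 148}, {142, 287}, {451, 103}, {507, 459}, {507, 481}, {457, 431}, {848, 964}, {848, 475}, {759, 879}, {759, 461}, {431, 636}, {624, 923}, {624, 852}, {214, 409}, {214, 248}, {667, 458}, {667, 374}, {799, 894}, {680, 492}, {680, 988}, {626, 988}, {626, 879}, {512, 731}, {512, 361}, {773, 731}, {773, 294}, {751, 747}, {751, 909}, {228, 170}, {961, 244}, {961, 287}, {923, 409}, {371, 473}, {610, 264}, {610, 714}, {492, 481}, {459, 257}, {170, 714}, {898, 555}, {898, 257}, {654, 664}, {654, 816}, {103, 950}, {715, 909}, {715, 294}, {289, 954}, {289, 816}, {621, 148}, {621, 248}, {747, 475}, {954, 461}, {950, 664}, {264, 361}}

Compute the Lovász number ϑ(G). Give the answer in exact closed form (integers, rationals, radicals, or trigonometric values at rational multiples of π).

deg(512) = 2; N(512) = {731, 361}.
deg(626) = 2; N(626) = {988, 879}.
Vertex 374 has 2 neighbors: 398, 667.
N(398) = {371, 374}, |N(398)| = 2.
Every vertex has degree 2 (N=69); the odd cycle C_{69}.
The 35 distinct eigenvalues: [2.0, 1.9917, 1.9669, 1.9258, 1.8688, 1.7963, 1.7088, 1.6073, 1.4924, 1.3651, 1.2265, 1.0778, 0.9201, 0.7548, 0.5833, 0.4069, 0.2272, 0.0455, -0.1365, -0.3174, -0.4956, -0.6698, -0.8384, -1.0, -1.1534, -1.2972, -1.4302, -1.5514, -1.6598, -1.7544, -1.8344, -1.8993, -1.9484, -1.9814, -1.9979].
−69·(-2*cos(pi/69)) / ((2)−(-2*cos(pi/69))) = 69*cos(pi/69)/(cos(pi/69) + 1) = ϑ(G).
Numerically 34.4821.
Check 34 ≤ 69*cos(pi/69)/(cos(pi/69) + 1) ≤ 35: both strict.

69*cos(pi/69)/(cos(pi/69) + 1)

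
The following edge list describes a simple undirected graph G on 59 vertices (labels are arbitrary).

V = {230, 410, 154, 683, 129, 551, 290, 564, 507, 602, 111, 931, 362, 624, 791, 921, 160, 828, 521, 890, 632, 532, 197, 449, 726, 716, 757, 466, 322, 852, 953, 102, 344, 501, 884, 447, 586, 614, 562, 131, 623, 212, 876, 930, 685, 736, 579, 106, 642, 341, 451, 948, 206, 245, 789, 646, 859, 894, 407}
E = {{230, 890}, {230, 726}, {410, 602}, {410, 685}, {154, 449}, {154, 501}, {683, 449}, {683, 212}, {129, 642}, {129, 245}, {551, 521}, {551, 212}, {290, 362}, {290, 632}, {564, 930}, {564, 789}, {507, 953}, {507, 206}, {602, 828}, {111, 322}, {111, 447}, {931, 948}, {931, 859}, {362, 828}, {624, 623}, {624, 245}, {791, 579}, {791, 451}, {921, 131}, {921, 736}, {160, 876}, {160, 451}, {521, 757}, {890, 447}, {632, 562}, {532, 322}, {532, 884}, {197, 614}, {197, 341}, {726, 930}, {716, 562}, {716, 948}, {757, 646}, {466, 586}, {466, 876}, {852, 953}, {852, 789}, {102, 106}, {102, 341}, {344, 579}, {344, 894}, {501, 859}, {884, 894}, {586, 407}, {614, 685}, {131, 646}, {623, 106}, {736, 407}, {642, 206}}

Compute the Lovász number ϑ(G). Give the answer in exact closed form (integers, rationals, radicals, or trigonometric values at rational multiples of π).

N(245) = {129, 624}, |N(245)| = 2.
N(884) = {532, 894}, |N(884)| = 2.
deg(736) = 2; N(736) = {921, 407}.
N(791) = {579, 451}, |N(791)| = 2.
deg(v) = 2 for all v (|V|=59); a single 59-cycle (edge-transitive).
spec(A) ≈ [2.0, 1.98867, 1.954807, 1.898795, 1.82127, 1.723108, 1.605423, 1.469548, 1.317023, 1.149575, 0.969102, 0.777648, 0.577384, 0.370577, 0.159572, -0.053241, -0.265451, -0.474653, -0.678478, -0.874615, -1.060842, -1.235049, -1.395263, -1.539668, -1.666628, -1.774704, -1.862672, -1.929536, -1.974537, -1.997165] (distinct, 6 d.p.).
ϑ = −N·λ_min/(λ_max−λ_min) = −59·(-2*cos(pi/59))/(2−(-2*cos(pi/59))) = 59*cos(pi/59)/(cos(pi/59) + 1).
ϑ(G) ≈ 29.479080.
Lovász sandwich 29 ≤ 59*cos(pi/59)/(cos(pi/59) + 1) ≤ 30: both strict.

59*cos(pi/59)/(cos(pi/59) + 1)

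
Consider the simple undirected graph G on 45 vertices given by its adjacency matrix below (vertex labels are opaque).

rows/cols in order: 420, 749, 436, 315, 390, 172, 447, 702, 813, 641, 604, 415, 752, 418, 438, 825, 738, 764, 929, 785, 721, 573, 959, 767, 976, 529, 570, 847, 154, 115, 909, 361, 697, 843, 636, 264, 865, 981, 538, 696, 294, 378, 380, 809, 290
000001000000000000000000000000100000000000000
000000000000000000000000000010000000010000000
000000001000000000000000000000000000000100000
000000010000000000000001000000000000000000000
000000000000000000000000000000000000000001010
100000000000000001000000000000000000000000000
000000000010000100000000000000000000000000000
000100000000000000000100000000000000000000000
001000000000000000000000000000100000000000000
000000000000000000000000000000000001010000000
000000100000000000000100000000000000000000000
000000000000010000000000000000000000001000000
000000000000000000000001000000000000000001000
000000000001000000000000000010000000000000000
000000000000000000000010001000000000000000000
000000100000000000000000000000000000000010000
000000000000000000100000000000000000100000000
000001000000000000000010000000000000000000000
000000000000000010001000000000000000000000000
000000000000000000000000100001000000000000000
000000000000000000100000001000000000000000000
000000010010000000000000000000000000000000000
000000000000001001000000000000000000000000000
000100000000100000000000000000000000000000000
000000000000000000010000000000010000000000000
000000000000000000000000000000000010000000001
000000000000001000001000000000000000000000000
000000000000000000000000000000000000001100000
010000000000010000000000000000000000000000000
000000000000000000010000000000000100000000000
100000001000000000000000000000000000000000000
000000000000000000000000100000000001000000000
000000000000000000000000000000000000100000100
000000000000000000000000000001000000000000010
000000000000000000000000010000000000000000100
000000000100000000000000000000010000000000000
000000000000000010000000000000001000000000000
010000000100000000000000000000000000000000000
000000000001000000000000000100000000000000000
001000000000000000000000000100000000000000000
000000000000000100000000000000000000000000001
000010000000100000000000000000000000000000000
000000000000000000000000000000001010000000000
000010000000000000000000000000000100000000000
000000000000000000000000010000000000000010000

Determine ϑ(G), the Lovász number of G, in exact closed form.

45*cos(pi/45)/(cos(pi/45) + 1)

N(764) = {172, 959}, |N(764)| = 2.
deg(570) = 2; N(570) = {438, 721}.
deg(809) = 2; N(809) = {390, 843}.
Vertex 752 has 2 neighbors: 767, 378.
G on 45 vertices is 2-regular; the odd cycle C_{45}.
A has 23 distinct eigenvalues ≈ [2.0, 1.98054, 1.92252, 1.82709, 1.6961, 1.53209, 1.33826, 1.11839, 0.87674, 0.61803, 0.3473, 0.0698, -0.20906, -0.48384, -0.74921, -1.0, -1.23132, -1.43868, -1.61803, -1.7659, -1.87939, -1.9563, -1.99513].
Lovász: ϑ = −45(-2*cos(pi/45))/(2+-(-1)*2*cos(pi/45)) = 45*cos(pi/45)/(cos(pi/45) + 1).
= 22.472562… (decimal).
22 ≤ 45*cos(pi/45)/(cos(pi/45) + 1) ≤ 23: both strict.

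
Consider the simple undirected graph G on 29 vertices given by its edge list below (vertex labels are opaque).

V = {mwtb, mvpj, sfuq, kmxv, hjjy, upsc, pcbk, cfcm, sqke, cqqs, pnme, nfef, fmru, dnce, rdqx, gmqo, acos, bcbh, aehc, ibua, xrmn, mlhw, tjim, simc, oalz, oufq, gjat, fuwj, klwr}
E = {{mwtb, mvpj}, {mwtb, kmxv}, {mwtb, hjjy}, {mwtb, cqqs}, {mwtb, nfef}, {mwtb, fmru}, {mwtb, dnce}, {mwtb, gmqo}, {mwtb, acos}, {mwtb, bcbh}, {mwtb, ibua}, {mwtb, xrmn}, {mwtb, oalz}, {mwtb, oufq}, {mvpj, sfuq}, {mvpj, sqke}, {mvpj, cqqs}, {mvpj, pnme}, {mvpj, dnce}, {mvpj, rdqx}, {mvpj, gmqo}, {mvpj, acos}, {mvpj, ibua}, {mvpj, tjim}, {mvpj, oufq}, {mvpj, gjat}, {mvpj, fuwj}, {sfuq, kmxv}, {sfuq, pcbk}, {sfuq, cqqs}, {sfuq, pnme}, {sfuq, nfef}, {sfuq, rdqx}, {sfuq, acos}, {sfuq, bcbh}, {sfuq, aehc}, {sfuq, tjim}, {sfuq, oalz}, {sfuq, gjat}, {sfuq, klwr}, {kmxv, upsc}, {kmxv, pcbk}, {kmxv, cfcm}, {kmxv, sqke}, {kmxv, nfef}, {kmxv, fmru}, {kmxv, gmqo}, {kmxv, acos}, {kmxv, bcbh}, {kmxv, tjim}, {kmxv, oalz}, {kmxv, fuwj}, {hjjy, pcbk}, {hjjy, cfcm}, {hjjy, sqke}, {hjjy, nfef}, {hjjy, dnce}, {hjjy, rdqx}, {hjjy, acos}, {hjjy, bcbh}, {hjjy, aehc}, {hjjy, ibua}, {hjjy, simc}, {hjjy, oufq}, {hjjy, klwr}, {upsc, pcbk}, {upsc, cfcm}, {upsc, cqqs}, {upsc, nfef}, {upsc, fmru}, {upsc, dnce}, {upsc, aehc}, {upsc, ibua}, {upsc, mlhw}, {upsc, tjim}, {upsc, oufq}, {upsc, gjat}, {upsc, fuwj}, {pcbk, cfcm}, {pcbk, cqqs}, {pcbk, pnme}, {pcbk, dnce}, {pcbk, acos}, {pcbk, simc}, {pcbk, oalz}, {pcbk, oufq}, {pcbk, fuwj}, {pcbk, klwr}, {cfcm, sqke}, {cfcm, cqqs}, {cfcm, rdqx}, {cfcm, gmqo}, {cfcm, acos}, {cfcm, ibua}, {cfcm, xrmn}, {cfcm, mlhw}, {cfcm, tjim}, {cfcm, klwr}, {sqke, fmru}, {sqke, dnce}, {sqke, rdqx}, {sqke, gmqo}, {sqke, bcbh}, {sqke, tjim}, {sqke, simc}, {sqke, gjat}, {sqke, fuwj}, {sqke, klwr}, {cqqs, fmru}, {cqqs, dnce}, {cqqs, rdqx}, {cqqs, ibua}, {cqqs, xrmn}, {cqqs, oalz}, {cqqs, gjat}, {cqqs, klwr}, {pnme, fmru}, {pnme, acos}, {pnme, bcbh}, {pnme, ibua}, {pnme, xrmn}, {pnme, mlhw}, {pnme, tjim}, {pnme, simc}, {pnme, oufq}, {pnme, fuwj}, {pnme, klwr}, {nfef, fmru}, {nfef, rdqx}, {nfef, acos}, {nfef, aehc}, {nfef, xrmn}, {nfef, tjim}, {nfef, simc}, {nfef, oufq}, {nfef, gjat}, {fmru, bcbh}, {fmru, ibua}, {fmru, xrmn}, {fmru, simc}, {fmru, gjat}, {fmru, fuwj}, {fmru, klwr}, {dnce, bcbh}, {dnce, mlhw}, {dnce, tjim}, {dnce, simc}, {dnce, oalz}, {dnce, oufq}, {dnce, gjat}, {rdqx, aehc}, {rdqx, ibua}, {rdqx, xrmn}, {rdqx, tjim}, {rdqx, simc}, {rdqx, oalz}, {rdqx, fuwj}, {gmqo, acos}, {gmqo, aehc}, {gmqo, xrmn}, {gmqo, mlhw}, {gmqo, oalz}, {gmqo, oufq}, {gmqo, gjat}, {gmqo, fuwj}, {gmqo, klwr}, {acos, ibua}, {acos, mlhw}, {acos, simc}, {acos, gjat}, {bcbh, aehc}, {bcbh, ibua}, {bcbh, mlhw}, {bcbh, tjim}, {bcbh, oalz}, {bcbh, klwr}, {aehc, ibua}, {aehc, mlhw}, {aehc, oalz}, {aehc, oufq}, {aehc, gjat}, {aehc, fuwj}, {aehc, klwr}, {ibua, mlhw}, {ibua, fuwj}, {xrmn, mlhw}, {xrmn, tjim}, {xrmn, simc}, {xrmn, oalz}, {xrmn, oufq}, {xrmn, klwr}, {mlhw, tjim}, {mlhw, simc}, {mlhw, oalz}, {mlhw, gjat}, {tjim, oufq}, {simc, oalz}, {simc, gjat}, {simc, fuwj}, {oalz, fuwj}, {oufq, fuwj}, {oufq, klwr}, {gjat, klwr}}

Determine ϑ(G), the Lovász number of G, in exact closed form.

N(kmxv) = {mwtb, sfuq, upsc, pcbk, cfcm, sqke, nfef, fmru, gmqo, acos, bcbh, tjim, oalz, fuwj}, |N(kmxv)| = 14.
N(bcbh) = {mwtb, sfuq, kmxv, hjjy, sqke, pnme, fmru, dnce, aehc, ibua, mlhw, tjim, oalz, klwr}, |N(bcbh)| = 14.
N(klwr) = {sfuq, hjjy, pcbk, cfcm, sqke, cqqs, pnme, fmru, gmqo, bcbh, aehc, xrmn, oufq, gjat}, |N(klwr)| = 14.
Vertex fuwj has 14 neighbors: mvpj, kmxv, upsc, pcbk, sqke, pnme, fmru, rdqx, gmqo, aehc, ibua, simc, oalz, oufq.
29-vertex 14-regular graph: strongly regular (29,14,6,7).
spec(A) ≈ [14.0, 2.1926, -3.1926] (distinct, 4 d.p.).
ϑ = −N·λ_min/(λ_max−λ_min) = −29·(-sqrt(29)/2 - 1/2)/(14−(-sqrt(29)/2 - 1/2)) = sqrt(29).
Numerically 5.385165.

sqrt(29)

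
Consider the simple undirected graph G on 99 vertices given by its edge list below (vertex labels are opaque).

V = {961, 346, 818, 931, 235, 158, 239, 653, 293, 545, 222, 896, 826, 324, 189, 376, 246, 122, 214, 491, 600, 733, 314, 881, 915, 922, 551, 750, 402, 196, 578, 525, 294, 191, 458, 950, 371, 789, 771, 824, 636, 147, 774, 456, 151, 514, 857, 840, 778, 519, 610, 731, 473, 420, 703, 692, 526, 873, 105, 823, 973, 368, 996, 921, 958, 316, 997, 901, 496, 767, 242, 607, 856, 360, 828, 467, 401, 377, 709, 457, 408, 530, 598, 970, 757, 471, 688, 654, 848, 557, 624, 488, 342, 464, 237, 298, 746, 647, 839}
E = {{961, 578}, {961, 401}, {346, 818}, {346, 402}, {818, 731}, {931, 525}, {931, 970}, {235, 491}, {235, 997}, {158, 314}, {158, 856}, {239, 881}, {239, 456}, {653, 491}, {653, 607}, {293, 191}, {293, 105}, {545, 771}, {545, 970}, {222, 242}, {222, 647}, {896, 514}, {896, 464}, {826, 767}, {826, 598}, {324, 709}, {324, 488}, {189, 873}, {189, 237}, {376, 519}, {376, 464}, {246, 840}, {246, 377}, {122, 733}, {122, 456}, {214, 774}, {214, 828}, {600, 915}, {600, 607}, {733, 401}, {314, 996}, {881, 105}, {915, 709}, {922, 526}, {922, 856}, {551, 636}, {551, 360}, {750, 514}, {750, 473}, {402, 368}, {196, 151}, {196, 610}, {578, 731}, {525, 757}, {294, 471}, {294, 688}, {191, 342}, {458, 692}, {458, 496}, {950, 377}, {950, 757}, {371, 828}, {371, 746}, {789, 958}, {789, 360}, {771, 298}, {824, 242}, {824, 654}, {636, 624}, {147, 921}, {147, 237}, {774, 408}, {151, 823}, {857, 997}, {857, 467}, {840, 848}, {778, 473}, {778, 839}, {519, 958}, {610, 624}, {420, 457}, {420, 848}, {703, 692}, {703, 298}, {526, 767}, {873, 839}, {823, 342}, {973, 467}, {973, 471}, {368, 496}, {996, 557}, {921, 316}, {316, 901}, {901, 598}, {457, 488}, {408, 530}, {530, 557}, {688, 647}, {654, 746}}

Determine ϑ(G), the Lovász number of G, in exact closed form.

99*cos(pi/99)/(cos(pi/99) + 1)

Vertex 915 has 2 neighbors: 600, 709.
N(360) = {551, 789}, |N(360)| = 2.
N(973) = {467, 471}, |N(973)| = 2.
N(467) = {857, 973}, |N(467)| = 2.
Every vertex has degree 2 (N=99); the odd cycle C_{99}.
A has 50 distinct eigenvalues ≈ [2.0, 1.995973, 1.98391, 1.963857, 1.935897, 1.900142, 1.856736, 1.805853, 1.747699, 1.682507, 1.610541, 1.532089, 1.447468, 1.357019, 1.261105, 1.160114, 1.054451, 0.944542, 0.83083, 0.713772, 0.593841, 0.471518, 0.347296, 0.221676, 0.095164, -0.031732, -0.1585, -0.28463, -0.409613, -0.532948, -0.654136, -0.77269, -0.888133, -1.0, -1.10784, -1.211219, -1.309721, -1.40295, -1.490529, -1.572106, -1.647353, -1.715967, -1.777671, -1.832217, -1.879385, -1.918986, -1.95086, -1.974878, -1.990944, -1.998993].
ϑ = −N·λ_min/(λ_max−λ_min) = −99·(-2*cos(pi/99))/(2−(-2*cos(pi/99))) = 99*cos(pi/99)/(cos(pi/99) + 1).
= 49.48754… (decimal).
Check 49 ≤ 99*cos(pi/99)/(cos(pi/99) + 1) ≤ 50: both strict.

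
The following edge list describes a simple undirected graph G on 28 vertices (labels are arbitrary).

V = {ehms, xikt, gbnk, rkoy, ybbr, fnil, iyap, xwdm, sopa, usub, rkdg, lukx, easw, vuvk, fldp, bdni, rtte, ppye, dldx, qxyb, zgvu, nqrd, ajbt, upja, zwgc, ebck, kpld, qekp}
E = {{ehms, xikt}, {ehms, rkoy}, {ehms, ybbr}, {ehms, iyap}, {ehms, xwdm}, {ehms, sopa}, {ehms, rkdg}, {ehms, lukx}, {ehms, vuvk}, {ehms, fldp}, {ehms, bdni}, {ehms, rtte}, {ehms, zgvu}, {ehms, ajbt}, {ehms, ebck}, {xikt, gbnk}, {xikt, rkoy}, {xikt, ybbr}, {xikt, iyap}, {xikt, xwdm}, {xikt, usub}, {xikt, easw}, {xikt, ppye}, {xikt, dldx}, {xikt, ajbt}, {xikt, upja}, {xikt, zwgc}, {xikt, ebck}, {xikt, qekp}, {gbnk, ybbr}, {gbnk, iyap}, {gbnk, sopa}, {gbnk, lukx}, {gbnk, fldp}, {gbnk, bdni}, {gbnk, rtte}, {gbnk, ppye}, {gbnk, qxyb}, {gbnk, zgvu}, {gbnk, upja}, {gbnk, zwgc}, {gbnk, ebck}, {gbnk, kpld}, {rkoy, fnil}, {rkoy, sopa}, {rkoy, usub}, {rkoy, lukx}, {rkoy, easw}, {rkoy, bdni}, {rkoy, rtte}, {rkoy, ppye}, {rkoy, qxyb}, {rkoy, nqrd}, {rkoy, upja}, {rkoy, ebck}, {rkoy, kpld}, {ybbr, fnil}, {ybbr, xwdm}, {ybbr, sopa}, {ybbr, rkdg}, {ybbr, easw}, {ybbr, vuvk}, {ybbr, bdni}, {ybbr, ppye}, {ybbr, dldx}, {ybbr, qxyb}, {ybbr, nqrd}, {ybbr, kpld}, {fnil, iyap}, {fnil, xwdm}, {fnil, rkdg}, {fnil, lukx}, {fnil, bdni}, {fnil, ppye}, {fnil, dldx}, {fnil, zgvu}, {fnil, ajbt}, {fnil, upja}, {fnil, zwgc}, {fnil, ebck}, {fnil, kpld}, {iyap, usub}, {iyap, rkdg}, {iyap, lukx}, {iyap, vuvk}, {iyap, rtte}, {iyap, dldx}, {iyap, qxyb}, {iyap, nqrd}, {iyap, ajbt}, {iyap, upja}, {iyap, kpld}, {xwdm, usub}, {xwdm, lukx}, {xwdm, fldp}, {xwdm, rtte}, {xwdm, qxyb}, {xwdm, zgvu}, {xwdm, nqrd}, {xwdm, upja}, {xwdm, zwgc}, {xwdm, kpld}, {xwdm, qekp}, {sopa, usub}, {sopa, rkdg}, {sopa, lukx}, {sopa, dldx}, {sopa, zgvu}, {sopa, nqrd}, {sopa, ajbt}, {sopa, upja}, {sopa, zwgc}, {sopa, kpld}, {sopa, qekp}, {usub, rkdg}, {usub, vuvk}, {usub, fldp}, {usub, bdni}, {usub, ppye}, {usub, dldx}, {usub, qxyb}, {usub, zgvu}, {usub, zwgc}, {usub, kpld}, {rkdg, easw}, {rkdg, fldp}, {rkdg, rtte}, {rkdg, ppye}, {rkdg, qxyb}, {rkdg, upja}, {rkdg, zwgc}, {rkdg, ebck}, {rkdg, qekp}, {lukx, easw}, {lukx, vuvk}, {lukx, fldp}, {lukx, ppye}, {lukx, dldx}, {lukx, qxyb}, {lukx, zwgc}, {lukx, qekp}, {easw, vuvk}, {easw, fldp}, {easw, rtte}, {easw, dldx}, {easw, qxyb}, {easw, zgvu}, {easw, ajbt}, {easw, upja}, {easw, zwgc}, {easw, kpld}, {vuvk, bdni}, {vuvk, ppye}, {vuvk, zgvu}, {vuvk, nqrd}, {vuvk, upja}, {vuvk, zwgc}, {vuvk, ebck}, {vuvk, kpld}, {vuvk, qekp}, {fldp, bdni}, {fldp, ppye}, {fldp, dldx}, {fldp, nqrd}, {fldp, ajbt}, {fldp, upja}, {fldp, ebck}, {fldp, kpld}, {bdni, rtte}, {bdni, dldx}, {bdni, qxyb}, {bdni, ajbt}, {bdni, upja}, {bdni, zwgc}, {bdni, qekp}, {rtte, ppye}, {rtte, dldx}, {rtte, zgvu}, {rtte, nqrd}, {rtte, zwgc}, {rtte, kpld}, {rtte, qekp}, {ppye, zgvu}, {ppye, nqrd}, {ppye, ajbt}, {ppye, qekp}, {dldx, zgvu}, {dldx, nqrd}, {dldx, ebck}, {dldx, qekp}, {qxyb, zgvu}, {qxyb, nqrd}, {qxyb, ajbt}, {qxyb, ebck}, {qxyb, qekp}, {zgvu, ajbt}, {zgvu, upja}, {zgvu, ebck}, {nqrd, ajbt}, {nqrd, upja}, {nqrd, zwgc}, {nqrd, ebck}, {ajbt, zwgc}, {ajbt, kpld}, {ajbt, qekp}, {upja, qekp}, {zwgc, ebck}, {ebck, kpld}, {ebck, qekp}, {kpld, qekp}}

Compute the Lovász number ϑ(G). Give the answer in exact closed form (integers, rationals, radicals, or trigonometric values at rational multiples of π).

7

Vertex ehms has 15 neighbors: xikt, rkoy, ybbr, iyap, xwdm, sopa, rkdg, lukx, vuvk, fldp, bdni, rtte, zgvu, ajbt, ebck.
N(ppye) = {xikt, gbnk, rkoy, ybbr, fnil, usub, rkdg, lukx, vuvk, fldp, rtte, zgvu, nqrd, ajbt, qekp}, |N(ppye)| = 15.
Vertex gbnk has 15 neighbors: xikt, ybbr, iyap, sopa, lukx, fldp, bdni, rtte, ppye, qxyb, zgvu, upja, zwgc, ebck, kpld.
deg(vuvk) = 15; N(vuvk) = {ehms, ybbr, iyap, usub, lukx, easw, bdni, ppye, zgvu, nqrd, upja, zwgc, ebck, kpld, qekp}.
28-vertex 15-regular graph: Kneser K(8,2) on C(8,2)=28 vertices.
The 3 distinct eigenvalues: [15.0, 1.0, -5.0].
ϑ = −N·λ_min/(λ_max−λ_min) = −28·(-5)/(15−(-5)) = 7.
≈ 7.000000 (to 6 d.p.).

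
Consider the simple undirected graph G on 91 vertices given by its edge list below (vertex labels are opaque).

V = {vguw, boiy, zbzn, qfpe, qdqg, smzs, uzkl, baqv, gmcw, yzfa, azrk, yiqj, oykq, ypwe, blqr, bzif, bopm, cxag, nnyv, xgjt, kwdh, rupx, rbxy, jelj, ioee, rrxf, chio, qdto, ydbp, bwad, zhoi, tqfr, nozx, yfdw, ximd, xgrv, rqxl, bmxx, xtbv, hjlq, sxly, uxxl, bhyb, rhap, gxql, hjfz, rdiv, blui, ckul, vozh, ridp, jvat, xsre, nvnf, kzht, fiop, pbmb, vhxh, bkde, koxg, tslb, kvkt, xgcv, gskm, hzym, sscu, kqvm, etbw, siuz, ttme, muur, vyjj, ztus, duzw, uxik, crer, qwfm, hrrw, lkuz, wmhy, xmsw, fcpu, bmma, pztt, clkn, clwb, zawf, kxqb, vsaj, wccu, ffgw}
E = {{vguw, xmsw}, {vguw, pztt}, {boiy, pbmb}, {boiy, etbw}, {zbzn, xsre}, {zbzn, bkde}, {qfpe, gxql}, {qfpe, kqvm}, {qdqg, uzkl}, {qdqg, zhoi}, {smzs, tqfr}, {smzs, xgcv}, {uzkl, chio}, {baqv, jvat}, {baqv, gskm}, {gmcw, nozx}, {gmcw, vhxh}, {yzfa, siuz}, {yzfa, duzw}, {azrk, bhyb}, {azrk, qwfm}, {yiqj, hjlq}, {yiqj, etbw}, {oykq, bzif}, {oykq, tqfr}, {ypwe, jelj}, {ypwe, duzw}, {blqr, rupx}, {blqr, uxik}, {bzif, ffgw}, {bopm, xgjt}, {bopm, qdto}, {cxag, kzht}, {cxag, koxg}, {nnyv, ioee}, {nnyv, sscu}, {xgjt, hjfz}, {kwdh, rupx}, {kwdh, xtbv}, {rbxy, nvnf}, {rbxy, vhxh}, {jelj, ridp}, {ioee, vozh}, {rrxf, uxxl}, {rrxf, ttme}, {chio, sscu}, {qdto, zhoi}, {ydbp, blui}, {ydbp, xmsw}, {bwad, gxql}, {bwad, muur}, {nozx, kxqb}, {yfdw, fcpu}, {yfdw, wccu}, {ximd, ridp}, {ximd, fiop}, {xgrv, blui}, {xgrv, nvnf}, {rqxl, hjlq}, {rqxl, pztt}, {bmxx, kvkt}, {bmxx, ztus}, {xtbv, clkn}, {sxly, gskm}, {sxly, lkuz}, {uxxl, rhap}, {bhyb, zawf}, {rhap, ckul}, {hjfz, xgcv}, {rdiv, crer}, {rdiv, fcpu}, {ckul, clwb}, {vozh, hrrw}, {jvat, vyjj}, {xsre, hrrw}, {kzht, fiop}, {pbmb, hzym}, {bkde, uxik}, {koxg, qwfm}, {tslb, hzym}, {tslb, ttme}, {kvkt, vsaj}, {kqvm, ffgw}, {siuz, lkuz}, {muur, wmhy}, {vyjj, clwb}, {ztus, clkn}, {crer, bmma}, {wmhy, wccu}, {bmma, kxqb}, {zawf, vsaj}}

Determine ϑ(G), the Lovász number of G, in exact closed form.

deg(kxqb) = 2; N(kxqb) = {nozx, bmma}.
Vertex vyjj has 2 neighbors: jvat, clwb.
deg(kzht) = 2; N(kzht) = {cxag, fiop}.
deg(ypwe) = 2; N(ypwe) = {jelj, duzw}.
deg(v) = 2 for all v (|V|=91); this is C_{91}, the 91-cycle.
spec(A) ≈ [2.0, 1.99523, 1.98096, 1.95725, 1.92421, 1.882, 1.83082, 1.77091, 1.70257, 1.62611, 1.54191, 1.45035, 1.35189, 1.24698, 1.13613, 1.01987, 0.89874, 0.77333, 0.64424, 0.51208, 0.37748, 0.24107, 0.10352, -0.03452, -0.1724, -0.30946, -0.44504, -0.5785, -0.70921, -0.83654, -0.95987, -1.07864, -1.19226, -1.30021, -1.40196, -1.49702, -1.58495, -1.66533, -1.73778, -1.80194, -1.85751, -1.90424, -1.94188, -1.97028, -1.98928, -1.99881] (distinct, 5 d.p.).
Lovász (edge-transitive): ϑ = −91·(-2*cos(pi/91))/((2)−(-2*cos(pi/91))) = 91*cos(pi/91)/(cos(pi/91) + 1).
≈ 45.48644016 (to 8 d.p.).
α=45, χ(Ḡ)=46; ϑ=91*cos(pi/91)/(cos(pi/91) + 1) lies between (both strict).

91*cos(pi/91)/(cos(pi/91) + 1)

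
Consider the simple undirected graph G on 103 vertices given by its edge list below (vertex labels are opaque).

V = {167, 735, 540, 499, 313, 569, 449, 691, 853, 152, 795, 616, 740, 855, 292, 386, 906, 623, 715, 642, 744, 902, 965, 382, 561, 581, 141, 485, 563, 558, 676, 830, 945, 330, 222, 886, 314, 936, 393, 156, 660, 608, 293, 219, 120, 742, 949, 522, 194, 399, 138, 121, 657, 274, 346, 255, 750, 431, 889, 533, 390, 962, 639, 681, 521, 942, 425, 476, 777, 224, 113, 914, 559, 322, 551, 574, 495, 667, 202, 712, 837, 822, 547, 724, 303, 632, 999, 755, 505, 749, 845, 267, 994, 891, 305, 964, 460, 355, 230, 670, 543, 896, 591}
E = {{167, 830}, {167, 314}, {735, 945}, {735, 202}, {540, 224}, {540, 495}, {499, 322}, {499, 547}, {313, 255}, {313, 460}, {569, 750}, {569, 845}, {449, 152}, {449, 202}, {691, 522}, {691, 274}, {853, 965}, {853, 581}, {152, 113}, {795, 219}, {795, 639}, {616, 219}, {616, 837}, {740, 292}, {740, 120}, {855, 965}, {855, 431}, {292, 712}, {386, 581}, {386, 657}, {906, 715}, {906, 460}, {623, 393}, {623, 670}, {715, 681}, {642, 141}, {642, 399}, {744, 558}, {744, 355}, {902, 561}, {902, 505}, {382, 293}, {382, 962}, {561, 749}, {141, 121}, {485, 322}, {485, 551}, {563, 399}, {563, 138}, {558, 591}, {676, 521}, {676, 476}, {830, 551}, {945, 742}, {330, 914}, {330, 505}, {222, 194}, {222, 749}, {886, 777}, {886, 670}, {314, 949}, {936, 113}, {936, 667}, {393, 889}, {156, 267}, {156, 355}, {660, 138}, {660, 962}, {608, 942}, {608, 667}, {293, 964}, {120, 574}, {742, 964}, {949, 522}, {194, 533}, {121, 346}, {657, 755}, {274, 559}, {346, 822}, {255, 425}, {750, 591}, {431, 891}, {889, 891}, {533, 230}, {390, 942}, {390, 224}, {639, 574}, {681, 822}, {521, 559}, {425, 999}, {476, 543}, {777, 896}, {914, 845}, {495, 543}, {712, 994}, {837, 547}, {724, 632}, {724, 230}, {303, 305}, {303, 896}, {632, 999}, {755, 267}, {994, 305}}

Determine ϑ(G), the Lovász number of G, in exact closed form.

Vertex 676 has 2 neighbors: 521, 476.
Vertex 750 has 2 neighbors: 569, 591.
N(853) = {965, 581}, |N(853)| = 2.
deg(936) = 2; N(936) = {113, 667}.
2-regular, N=103; the odd cycle C_{103}.
The 52 distinct eigenvalues: [2.0, 1.99628, 1.985134, 1.966602, 1.940755, 1.907689, 1.867525, 1.820414, 1.766531, 1.706077, 1.639275, 1.566376, 1.487649, 1.403389, 1.313908, 1.219538, 1.120632, 1.017558, 0.910698, 0.80045, 0.687224, 0.571442, 0.453534, 0.333938, 0.213101, 0.091471, -0.0305, -0.152357, -0.273647, -0.393919, -0.512726, -0.629626, -0.744183, -0.855972, -0.964576, -1.069593, -1.17063, -1.267312, -1.35928, -1.446192, -1.527723, -1.603572, -1.673454, -1.737112, -1.794307, -1.844828, -1.888485, -1.925117, -1.954588, -1.976787, -1.991633, -1.99907].
Lovász: ϑ = −103(-2*cos(pi/103))/(2+-(-1)*2*cos(pi/103)) = 103*cos(pi/103)/(cos(pi/103) + 1).
≈ 51.4880 (to 4 d.p.).
Sandwich: α(G)=51 ≤ ϑ(G)=103*cos(pi/103)/(cos(pi/103) + 1) ≤ χ(Ḡ)=52 (both strict).

103*cos(pi/103)/(cos(pi/103) + 1)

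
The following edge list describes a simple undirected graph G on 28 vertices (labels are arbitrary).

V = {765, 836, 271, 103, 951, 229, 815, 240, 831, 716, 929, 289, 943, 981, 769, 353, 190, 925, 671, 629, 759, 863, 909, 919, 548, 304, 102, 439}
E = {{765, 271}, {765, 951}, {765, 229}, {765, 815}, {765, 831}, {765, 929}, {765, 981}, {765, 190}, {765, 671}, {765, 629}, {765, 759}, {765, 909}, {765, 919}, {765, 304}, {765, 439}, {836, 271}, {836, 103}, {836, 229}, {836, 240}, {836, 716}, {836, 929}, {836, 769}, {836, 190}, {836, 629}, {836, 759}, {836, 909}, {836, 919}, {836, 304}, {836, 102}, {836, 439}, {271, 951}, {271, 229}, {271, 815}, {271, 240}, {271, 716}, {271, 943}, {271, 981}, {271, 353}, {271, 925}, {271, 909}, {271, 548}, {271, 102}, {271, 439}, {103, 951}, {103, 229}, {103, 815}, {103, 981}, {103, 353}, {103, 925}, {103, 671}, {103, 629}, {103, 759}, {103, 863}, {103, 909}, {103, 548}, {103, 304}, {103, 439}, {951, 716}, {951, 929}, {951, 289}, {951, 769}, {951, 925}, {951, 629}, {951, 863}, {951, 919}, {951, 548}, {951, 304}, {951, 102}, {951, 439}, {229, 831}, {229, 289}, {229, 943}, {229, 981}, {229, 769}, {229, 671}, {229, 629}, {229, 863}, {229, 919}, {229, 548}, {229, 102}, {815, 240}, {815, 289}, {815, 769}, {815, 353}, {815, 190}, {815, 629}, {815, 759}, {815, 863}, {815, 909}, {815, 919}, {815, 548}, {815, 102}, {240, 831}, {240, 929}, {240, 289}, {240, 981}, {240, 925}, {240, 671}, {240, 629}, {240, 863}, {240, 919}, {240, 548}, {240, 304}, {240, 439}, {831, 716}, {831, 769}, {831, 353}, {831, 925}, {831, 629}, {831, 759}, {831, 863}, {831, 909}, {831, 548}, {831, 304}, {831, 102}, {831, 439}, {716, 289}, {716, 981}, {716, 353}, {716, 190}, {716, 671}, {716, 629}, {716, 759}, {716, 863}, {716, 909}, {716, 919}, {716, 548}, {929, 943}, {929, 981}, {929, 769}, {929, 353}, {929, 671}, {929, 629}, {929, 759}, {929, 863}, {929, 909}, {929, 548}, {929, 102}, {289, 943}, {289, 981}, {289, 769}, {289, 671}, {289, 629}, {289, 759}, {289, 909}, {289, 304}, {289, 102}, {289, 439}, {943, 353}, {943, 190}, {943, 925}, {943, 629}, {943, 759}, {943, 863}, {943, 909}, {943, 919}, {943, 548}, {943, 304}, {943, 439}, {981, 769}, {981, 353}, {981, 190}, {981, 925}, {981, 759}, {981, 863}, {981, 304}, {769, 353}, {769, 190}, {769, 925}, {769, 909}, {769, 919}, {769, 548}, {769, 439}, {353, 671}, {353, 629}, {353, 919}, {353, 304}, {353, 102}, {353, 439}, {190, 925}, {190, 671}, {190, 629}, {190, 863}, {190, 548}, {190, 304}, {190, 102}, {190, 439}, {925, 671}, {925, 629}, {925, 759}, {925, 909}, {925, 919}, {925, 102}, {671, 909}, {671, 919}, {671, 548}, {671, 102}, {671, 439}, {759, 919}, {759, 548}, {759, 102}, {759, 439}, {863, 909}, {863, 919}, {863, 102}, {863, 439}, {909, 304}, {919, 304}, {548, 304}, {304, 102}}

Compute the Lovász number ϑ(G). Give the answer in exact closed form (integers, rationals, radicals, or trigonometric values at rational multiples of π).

Vertex 769 has 15 neighbors: 836, 951, 229, 815, 831, 929, 289, 981, 353, 190, 925, 909, 919, 548, 439.
deg(289) = 15; N(289) = {951, 229, 815, 240, 716, 943, 981, 769, 671, 629, 759, 909, 304, 102, 439}.
deg(629) = 15; N(629) = {765, 836, 103, 951, 229, 815, 240, 831, 716, 929, 289, 943, 353, 190, 925}.
Vertex 671 has 15 neighbors: 765, 103, 229, 240, 716, 929, 289, 353, 190, 925, 909, 919, 548, 102, 439.
Every vertex has degree 15 (N=28); Kneser K(8,2) on C(8,2)=28 vertices.
Distinct eigenvalues (to 3 d.p.): [15.0, 1.0, -5.0].
ϑ = −N·λ_min/(λ_max−λ_min) = −28·(-5)/(15−(-5)) = 7.
Numerically 7.0000.

7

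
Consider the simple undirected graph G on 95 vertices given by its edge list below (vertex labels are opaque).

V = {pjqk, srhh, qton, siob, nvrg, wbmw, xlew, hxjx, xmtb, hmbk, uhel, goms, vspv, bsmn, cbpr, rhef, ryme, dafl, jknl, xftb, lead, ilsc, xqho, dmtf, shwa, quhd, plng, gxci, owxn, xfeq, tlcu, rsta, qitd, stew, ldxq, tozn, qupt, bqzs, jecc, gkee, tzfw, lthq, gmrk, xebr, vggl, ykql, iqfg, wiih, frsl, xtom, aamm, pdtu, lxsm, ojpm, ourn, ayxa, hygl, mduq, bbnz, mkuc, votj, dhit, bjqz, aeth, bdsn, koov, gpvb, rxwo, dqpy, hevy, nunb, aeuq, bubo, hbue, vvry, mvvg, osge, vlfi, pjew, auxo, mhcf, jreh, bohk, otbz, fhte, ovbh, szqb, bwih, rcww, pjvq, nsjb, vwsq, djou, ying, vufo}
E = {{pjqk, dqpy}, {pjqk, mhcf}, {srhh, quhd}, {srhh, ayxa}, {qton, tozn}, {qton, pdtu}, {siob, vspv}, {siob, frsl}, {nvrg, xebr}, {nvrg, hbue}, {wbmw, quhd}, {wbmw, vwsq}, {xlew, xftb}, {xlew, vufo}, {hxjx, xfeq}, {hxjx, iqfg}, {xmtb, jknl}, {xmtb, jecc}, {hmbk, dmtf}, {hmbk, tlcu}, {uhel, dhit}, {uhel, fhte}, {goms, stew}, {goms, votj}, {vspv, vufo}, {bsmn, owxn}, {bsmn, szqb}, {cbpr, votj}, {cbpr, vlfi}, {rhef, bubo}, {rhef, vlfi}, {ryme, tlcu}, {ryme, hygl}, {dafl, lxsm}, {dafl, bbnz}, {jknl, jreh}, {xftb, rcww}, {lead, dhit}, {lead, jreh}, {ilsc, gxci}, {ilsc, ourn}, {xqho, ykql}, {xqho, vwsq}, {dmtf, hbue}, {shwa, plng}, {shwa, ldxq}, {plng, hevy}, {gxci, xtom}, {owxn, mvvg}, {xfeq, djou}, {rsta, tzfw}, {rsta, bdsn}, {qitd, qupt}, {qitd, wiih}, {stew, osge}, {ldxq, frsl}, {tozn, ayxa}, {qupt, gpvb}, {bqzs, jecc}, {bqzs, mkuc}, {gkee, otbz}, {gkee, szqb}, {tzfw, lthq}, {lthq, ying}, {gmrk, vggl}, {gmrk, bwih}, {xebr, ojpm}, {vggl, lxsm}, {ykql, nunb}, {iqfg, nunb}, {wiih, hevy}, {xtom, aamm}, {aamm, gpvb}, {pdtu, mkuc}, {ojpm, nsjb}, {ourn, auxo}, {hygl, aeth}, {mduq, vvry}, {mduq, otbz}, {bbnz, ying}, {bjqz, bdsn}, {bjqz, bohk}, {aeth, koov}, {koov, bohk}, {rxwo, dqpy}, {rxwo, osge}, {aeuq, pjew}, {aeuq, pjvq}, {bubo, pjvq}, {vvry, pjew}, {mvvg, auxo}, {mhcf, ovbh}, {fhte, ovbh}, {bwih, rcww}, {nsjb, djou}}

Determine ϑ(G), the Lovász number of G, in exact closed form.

N(ovbh) = {mhcf, fhte}, |N(ovbh)| = 2.
deg(gkee) = 2; N(gkee) = {otbz, szqb}.
deg(pdtu) = 2; N(pdtu) = {qton, mkuc}.
N(bqzs) = {jecc, mkuc}, |N(bqzs)| = 2.
deg(v) = 2 for all v (|V|=95); connected 2-regular on 95 ⇒ C_{95}.
spec(A) ≈ [2.0, 1.9956, 1.9825, 1.9608, 1.9304, 1.8916, 1.8446, 1.7895, 1.7265, 1.656, 1.5783, 1.4936, 1.4025, 1.3052, 1.2022, 1.0939, 0.9808, 0.8635, 0.7424, 0.618, 0.491, 0.3618, 0.231, 0.0992, -0.0331, -0.1652, -0.2965, -0.4266, -0.5548, -0.6806, -0.8034, -0.9227, -1.0379, -1.1487, -1.2544, -1.3546, -1.4489, -1.5368, -1.618, -1.6922, -1.7589, -1.818, -1.8691, -1.9121, -1.9467, -1.9727, -1.9902, -1.9989] (distinct, 4 d.p.).
ϑ = −N·λ_min/(λ_max−λ_min) = −95·(-2*cos(pi/95))/(2−(-2*cos(pi/95))) = 95*cos(pi/95)/(cos(pi/95) + 1).
≈ 47.48701 (to 5 d.p.).
Lovász sandwich 47 ≤ 95*cos(pi/95)/(cos(pi/95) + 1) ≤ 48: both strict.

95*cos(pi/95)/(cos(pi/95) + 1)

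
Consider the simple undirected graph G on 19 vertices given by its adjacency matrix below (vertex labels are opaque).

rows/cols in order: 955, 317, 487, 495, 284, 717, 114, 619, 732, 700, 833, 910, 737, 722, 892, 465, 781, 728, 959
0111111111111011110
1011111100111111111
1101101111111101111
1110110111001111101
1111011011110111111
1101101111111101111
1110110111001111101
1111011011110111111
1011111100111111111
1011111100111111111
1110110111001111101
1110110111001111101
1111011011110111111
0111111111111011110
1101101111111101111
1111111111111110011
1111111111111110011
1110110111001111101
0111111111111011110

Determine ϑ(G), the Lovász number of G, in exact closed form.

Vertex 700 has 16 neighbors: 955, 487, 495, 284, 717, 114, 619, 833, 910, 737, 722, 892, 465, 781, 728, 959.
Vertex 722 has 16 neighbors: 317, 487, 495, 284, 717, 114, 619, 732, 700, 833, 910, 737, 892, 465, 781, 728.
N(317) = {955, 487, 495, 284, 717, 114, 619, 833, 910, 737, 722, 892, 465, 781, 728, 959}, |N(317)| = 16.
deg(495) = 14; N(495) = {955, 317, 487, 284, 717, 619, 732, 700, 737, 722, 892, 465, 781, 959}.
Complete 6-partite, parts [5, 3, 3, 3, 3, 2]: perfect, ϑ = α = 5.
Numerically 5.000000000.
Sandwich: α(G)=5 ≤ ϑ(G)=5 ≤ χ(Ḡ)=5 (collapsed).

5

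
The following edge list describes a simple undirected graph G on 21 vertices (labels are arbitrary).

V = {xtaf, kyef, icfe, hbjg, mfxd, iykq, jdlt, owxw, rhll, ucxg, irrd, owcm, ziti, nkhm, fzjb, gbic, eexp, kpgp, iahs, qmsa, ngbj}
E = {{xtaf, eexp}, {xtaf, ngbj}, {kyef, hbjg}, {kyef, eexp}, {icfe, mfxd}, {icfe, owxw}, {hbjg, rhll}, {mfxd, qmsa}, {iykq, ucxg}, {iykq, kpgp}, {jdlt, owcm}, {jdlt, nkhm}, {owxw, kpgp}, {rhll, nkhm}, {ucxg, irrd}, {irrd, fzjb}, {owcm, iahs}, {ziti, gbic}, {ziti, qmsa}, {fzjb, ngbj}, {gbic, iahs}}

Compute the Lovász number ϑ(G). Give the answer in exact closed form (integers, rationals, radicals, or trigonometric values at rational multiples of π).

21*cos(pi/21)/(cos(pi/21) + 1)

deg(fzjb) = 2; N(fzjb) = {irrd, ngbj}.
N(owxw) = {icfe, kpgp}, |N(owxw)| = 2.
N(owcm) = {jdlt, iahs}, |N(owcm)| = 2.
Vertex gbic has 2 neighbors: ziti, iahs.
Every vertex has degree 2 (N=21); connected 2-regular on 21 ⇒ C_{21}.
The 11 distinct eigenvalues: [2.0, 1.9111, 1.6525, 1.247, 0.7307, 0.1495, -0.445, -1.0, -1.4661, -1.8019, -1.9777].
−21·(-2*cos(pi/21)) / ((2)−(-2*cos(pi/21))) = 21*cos(pi/21)/(cos(pi/21) + 1) = ϑ(G).
ϑ(G) ≈ 10.441033.
Check 10 ≤ 21*cos(pi/21)/(cos(pi/21) + 1) ≤ 11: both strict.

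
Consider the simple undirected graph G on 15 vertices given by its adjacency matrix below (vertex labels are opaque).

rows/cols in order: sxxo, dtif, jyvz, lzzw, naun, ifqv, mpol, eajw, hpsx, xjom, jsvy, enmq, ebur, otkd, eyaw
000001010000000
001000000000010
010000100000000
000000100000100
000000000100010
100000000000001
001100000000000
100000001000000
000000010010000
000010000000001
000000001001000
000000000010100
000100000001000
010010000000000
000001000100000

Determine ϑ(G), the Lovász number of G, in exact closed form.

N(dtif) = {jyvz, otkd}, |N(dtif)| = 2.
deg(xjom) = 2; N(xjom) = {naun, eyaw}.
Vertex jsvy has 2 neighbors: hpsx, enmq.
N(mpol) = {jyvz, lzzw}, |N(mpol)| = 2.
2-regular, N=15; a single 15-cycle (edge-transitive).
Distinct eigenvalues (to 4 d.p.): [2.0, 1.8271, 1.3383, 0.618, -0.2091, -1.0, -1.618, -1.9563].
Lovász: ϑ = −15(-2*cos(pi/15))/(2+-(-1)*2*cos(pi/15)) = 15*cos(pi/15)/(cos(pi/15) + 1).
≈ 7.4171482 (to 7 d.p.).
Sandwich: α(G)=7 ≤ ϑ(G)=15*cos(pi/15)/(cos(pi/15) + 1) ≤ χ(Ḡ)=8 (both strict).

15*cos(pi/15)/(cos(pi/15) + 1)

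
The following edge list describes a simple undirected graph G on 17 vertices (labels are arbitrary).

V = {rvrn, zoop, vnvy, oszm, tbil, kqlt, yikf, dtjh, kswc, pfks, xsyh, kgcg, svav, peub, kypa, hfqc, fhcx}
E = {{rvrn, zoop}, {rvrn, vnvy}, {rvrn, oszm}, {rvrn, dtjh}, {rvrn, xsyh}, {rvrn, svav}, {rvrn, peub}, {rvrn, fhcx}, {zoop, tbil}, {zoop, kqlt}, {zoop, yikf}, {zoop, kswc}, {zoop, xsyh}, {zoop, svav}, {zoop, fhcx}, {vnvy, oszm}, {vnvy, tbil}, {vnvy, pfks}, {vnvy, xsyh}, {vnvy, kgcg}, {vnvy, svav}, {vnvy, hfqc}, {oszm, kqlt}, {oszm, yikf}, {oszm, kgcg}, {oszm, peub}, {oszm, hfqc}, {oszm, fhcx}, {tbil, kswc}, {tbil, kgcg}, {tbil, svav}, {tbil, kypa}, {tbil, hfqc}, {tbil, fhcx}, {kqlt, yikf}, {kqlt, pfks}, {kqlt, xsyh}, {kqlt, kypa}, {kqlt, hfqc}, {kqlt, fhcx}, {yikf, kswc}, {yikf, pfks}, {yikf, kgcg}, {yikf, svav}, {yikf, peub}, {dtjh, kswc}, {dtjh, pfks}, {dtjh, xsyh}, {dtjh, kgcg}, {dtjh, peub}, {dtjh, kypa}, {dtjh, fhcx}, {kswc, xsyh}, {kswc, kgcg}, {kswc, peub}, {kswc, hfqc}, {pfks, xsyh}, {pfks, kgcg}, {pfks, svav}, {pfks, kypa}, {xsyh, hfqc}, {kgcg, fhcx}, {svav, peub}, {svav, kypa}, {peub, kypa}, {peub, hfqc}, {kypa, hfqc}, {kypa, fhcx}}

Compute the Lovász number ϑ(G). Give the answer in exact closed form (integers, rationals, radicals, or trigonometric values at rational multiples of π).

N(oszm) = {rvrn, vnvy, kqlt, yikf, kgcg, peub, hfqc, fhcx}, |N(oszm)| = 8.
Vertex kqlt has 8 neighbors: zoop, oszm, yikf, pfks, xsyh, kypa, hfqc, fhcx.
N(kswc) = {zoop, tbil, yikf, dtjh, xsyh, kgcg, peub, hfqc}, |N(kswc)| = 8.
N(zoop) = {rvrn, tbil, kqlt, yikf, kswc, xsyh, svav, fhcx}, |N(zoop)| = 8.
deg(v) = 8 for all v (|V|=17); Paley(17): SR with (k,λ,μ)=(8,3,4).
The 3 distinct eigenvalues: [8.0, 1.56155, -2.56155].
Lovász: ϑ = −17(-sqrt(17)/2 - 1/2)/(8+-(-sqrt(17)/2 - 1/2)) = sqrt(17).
ϑ(G) ≈ 4.12311.

sqrt(17)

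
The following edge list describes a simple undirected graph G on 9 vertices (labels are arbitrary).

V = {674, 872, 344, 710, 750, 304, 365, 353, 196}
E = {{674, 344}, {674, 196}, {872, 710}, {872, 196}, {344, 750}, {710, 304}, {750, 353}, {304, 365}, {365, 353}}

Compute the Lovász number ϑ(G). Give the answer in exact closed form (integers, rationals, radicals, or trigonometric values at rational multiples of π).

deg(304) = 2; N(304) = {710, 365}.
Vertex 196 has 2 neighbors: 674, 872.
N(344) = {674, 750}, |N(344)| = 2.
Vertex 750 has 2 neighbors: 344, 353.
G on 9 vertices is 2-regular; a single 9-cycle (edge-transitive).
A has 5 distinct eigenvalues ≈ [2.0, 1.5321, 0.3473, -1.0, -1.8794].
ϑ = −N·λ_min/(λ_max−λ_min) = −9·(-2*cos(pi/9))/(2−(-2*cos(pi/9))) = 9*cos(pi/9)/(cos(pi/9) + 1).
ϑ(G) ≈ 4.36009.
Lovász sandwich 4 ≤ 9*cos(pi/9)/(cos(pi/9) + 1) ≤ 5: both strict.

9*cos(pi/9)/(cos(pi/9) + 1)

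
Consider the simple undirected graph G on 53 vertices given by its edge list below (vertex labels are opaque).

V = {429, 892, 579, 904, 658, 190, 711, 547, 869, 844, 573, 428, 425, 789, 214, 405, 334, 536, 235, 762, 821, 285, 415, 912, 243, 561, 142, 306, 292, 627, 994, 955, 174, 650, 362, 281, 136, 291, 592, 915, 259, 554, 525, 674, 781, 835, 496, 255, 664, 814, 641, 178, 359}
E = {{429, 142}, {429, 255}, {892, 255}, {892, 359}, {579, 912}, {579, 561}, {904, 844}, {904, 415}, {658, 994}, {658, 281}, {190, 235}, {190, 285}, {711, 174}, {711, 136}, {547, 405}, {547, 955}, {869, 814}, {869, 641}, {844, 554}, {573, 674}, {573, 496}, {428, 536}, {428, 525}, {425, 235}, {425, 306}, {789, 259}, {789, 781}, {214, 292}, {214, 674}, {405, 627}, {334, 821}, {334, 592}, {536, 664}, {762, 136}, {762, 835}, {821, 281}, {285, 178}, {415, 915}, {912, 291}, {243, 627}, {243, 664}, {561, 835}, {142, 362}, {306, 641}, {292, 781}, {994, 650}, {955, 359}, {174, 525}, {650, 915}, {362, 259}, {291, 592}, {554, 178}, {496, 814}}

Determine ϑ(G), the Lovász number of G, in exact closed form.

Vertex 243 has 2 neighbors: 627, 664.
deg(525) = 2; N(525) = {428, 174}.
Vertex 547 has 2 neighbors: 405, 955.
N(579) = {912, 561}, |N(579)| = 2.
Regular of degree 2 on 53 vertices: this is C_{53}, the 53-cycle.
Distinct eigenvalues (to 6 d.p.): [2.0, 1.985962, 1.944046, 1.874839, 1.779314, 1.658811, 1.515022, 1.349966, 1.165959, 0.965584, 0.751655, 0.527174, 0.295293, 0.059267, -0.177592, -0.411957, -0.64054, -0.86013, -1.067647, -1.260176, -1.435015, -1.589709, -1.722087, -1.830291, -1.912802, -1.968461, -1.996487].
ϑ = −N·λ_min/(λ_max−λ_min) = −53·(-2*cos(pi/53))/(2−(-2*cos(pi/53))) = 53*cos(pi/53)/(cos(pi/53) + 1).
= 26.476709… (decimal).
Sandwich: α(G)=26 ≤ ϑ(G)=53*cos(pi/53)/(cos(pi/53) + 1) ≤ χ(Ḡ)=27 (both strict).

53*cos(pi/53)/(cos(pi/53) + 1)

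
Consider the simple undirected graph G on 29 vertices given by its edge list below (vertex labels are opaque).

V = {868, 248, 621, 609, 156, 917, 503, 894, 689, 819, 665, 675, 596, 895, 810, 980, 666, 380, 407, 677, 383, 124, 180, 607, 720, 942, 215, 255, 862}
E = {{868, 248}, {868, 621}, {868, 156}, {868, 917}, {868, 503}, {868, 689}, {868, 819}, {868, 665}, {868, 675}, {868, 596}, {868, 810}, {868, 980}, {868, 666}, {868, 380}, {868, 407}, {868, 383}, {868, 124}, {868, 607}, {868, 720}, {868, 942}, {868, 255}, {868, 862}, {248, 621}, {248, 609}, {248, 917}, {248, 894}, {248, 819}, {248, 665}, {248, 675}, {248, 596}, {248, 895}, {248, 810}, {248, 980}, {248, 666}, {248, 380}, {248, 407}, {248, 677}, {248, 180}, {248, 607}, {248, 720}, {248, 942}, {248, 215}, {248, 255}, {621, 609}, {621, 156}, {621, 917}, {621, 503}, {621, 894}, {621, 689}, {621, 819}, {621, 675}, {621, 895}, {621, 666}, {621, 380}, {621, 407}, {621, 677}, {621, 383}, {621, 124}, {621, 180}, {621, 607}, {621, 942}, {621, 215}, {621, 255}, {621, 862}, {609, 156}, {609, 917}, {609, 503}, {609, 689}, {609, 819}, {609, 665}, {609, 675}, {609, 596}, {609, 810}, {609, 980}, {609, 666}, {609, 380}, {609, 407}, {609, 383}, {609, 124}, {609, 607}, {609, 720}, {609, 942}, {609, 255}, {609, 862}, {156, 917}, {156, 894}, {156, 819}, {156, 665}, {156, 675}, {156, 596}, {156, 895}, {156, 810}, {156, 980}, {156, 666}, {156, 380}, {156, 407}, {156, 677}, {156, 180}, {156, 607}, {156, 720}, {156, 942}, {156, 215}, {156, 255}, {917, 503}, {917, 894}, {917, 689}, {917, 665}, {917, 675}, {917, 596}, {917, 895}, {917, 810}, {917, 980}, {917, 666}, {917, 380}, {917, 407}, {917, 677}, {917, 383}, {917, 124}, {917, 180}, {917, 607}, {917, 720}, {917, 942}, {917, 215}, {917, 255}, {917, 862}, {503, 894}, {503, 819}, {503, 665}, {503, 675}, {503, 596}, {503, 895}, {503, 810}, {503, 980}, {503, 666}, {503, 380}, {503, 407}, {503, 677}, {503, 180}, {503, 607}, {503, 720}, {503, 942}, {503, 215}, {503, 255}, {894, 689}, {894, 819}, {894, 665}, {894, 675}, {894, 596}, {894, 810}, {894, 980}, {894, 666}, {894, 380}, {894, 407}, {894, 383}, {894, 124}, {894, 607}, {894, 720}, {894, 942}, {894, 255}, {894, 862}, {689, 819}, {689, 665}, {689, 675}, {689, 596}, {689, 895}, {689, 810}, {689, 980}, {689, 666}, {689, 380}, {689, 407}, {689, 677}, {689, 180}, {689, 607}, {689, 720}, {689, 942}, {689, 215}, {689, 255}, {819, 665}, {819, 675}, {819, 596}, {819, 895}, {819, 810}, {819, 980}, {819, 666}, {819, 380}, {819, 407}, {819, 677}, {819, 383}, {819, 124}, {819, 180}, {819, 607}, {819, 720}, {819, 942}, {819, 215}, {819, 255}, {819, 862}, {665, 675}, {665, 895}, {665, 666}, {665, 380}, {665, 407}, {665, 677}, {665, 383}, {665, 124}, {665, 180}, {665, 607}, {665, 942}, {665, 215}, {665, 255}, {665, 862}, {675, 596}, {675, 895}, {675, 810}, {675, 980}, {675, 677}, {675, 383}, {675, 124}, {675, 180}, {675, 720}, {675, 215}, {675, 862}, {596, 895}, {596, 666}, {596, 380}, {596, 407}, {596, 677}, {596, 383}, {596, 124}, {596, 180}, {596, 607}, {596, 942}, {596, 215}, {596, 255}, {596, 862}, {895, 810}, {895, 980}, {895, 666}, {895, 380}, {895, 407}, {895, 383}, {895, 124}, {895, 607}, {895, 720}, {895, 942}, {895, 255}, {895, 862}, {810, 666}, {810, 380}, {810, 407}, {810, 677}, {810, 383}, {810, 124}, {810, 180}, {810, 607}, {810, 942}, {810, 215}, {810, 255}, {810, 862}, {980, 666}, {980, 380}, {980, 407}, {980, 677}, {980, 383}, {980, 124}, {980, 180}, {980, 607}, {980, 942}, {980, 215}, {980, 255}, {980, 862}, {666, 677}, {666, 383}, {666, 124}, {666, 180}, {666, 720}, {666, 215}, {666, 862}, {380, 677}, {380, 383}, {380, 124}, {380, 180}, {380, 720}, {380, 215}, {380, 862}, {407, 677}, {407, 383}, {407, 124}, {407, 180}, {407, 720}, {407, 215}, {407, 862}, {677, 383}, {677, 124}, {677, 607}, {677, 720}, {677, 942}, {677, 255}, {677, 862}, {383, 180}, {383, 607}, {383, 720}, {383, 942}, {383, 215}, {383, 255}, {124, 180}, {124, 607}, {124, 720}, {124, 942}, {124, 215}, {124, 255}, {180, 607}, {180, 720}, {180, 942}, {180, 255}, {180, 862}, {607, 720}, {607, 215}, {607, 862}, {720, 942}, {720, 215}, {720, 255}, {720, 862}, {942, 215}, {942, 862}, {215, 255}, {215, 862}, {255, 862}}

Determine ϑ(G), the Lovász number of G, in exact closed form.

N(819) = {868, 248, 621, 609, 156, 503, 894, 689, 665, 675, 596, 895, 810, 980, 666, 380, 407, 677, 383, 124, 180, 607, 720, 942, 215, 255, 862}, |N(819)| = 27.
Vertex 380 has 22 neighbors: 868, 248, 621, 609, 156, 917, 503, 894, 689, 819, 665, 596, 895, 810, 980, 677, 383, 124, 180, 720, 215, 862.
Vertex 609 has 22 neighbors: 248, 621, 156, 917, 503, 689, 819, 665, 675, 596, 810, 980, 666, 380, 407, 383, 124, 607, 720, 942, 255, 862.
N(810) = {868, 248, 609, 156, 917, 503, 894, 689, 819, 675, 895, 666, 380, 407, 677, 383, 124, 180, 607, 942, 215, 255, 862}, |N(810)| = 23.
K_{7,7,7,6,2} (perfect); ϑ(G) = α(G) = max{7,7,7,6,2} = 7.
ϑ(G) ≈ 7.000000.
7 ≤ 7 ≤ 7: collapsed.

7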